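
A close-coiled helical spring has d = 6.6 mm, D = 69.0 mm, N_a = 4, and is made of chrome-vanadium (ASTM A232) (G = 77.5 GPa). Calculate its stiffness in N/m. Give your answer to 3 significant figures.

k = Gd⁴/(8D³N_a) = (77.5×10³ × 6.6⁴) / (8 × 69.0³ × 4)
  = 1.47054e+08 / 1.05123e+07 = 13.989 N/mm = 13989 N/m

14000 N/m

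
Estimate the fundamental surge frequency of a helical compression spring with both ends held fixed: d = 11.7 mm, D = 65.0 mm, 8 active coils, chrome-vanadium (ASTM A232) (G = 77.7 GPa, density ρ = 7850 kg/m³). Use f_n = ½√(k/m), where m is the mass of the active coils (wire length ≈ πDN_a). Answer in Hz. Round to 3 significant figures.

123 Hz

k = Gd⁴/(8D³N_a) = (77.7×10³)(11.7⁴)/(8·65.0³·8) = 82.841 N/mm = 82841 N/m
Wire length L = πDN_a = π·65.0·8 = 1633.6 mm
m = ρ·(πd²/4)·L = 7850 × 107.51×10⁻⁶ m² × 1.6336 m = 1.3787 kg
f_n = ½√(k/m) = 0.5·√(82841/1.3787) = 0.5·√(60084) = 122.56 Hz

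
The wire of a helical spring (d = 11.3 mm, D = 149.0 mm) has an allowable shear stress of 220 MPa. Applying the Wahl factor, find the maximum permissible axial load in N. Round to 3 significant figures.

755 N

C = D/d = 149.0/11.3 = 13.1858
K_W = (4C−1)/(4C−4) + 0.615/C = 51.743/48.743 + 0.0466 = 1.1082
τ_max = K·8FD/(πd³) → F_max = τ_allow·πd³/(8DK)
F_max = 220·π·11.3³/(8·149.0·1.1082) = 9.9726e+05/1321 = 754.95 N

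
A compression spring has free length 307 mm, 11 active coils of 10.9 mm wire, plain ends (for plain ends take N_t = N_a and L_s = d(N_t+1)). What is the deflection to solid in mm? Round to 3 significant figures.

N_t = 11; L_s = 10.9·12 = 130.8 mm
δ_solid = L₀ − L_s = 307 − 130.8 = 176.2 mm

176 mm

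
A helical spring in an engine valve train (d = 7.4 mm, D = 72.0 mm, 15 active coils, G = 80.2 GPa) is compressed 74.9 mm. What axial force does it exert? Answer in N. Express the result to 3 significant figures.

402 N

k = Gd⁴/(8D³N_a) = (80.2×10³)(7.4⁴)/(8·72.0³·15) = 5.3694 N/mm
F = k·δ = 5.3694 × 74.9 = 402.17 N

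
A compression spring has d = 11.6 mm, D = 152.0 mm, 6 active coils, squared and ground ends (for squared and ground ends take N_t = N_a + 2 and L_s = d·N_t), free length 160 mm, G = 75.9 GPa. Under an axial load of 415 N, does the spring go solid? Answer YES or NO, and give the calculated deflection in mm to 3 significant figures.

NO, δ = 50.9 mm

k = Gd⁴/(8D³N_a) = (75.9×10³)(11.6⁴)/(8·152.0³·6) = 8.1527 N/mm
N_t = 8; L_s = 11.6·8 = 92.8 mm; δ_solid = L₀ − L_s = 160 − 92.8 = 67.2 mm
δ = F/k = 415/8.1527 = 50.903 mm
δ < δ_solid → spring does not go solid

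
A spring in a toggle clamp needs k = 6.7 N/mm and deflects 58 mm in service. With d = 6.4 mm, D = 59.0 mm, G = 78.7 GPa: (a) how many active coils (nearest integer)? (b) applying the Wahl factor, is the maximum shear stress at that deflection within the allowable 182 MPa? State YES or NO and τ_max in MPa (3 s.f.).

(a) 12 coils; (b) NO, τ_max = 258 MPa

N_a = Gd⁴/(8D³k) = (78.7×10³)(6.4⁴)/(8·59.0³·6.7) = 11.99 → N_a = 12
Actual rate k = Gd⁴/(8D³·12) = 6.6968 N/mm
Working load F = kδ = 6.6968·58 = 388.41 N
C = 59.0/6.4 = 9.2188; K_W = (4C−1)/(4C−4)+0.615/C = 1.1580
τ_max = K_W·8FD/(πd³) = 1.1580·222.61 = 257.78 MPa
τ_max > 182 MPa → exceeds allowable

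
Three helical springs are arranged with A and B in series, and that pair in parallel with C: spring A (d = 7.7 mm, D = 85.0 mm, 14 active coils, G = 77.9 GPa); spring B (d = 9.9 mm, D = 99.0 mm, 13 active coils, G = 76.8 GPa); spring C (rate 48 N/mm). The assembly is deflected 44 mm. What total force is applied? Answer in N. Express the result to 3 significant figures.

k_A = Gd⁴/(8D³N_a) = (77.9×10³)(7.7⁴)/(8·85.0³·14) = 3.9813 N/mm
k_B = Gd⁴/(8D³N_a) = (76.8×10³)(9.9⁴)/(8·99.0³·13) = 7.3108 N/mm
Springs A,B series: k_AB = 1/(1/3.9813+1/7.3108) = 2.5776 N/mm; parallel with C: k_eq = 2.5776+48 = 50.578 N/mm
F = k_eq·δ = 50.578·44 = 2225.4 N

2230 N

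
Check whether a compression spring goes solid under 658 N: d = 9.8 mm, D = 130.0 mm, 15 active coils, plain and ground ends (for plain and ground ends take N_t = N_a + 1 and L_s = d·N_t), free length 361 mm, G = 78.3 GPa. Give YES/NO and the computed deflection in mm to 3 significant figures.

YES, δ = 240 mm

k = Gd⁴/(8D³N_a) = (78.3×10³)(9.8⁴)/(8·130.0³·15) = 2.7394 N/mm
N_t = 16; L_s = 9.8·16 = 156.8 mm; δ_solid = L₀ − L_s = 361 − 156.8 = 204.2 mm
δ = F/k = 658/2.7394 = 240.2 mm
δ ≥ δ_solid → spring goes solid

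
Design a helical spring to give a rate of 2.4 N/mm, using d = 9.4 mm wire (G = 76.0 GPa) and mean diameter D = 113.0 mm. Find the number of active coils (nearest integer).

N_a = Gd⁴/(8D³k) = (76.0×10³ × 9.4⁴)/(8 × 113.0³ × 2.4)
    = 5.93369e+08 / 2.77036e+07 = 21.42 → 21 coils

21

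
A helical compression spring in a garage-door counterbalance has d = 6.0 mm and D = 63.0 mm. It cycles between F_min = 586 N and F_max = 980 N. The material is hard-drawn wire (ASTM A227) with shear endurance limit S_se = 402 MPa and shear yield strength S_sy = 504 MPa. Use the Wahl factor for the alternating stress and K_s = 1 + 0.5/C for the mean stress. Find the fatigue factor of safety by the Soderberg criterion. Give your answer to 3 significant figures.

0.616

C = D/d = 63.0/6.0 = 10.5000; K_W = (4C−1)/(4C−4)+0.615/C = 1.1375; K_s = 1+0.5/C = 1.0476
F_a = (F_max−F_min)/2 = 197 N; F_m = (F_max+F_min)/2 = 783 N
τ_a = K_W·8F_aD/(πd³) = 1.1375 × 146.32 = 166.44 MPa
τ_m = K_s·8F_mD/(πd³) = 1.0476 × 581.55 = 609.25 MPa
Soderberg: 1/n_f = τ_a/S_se + τ_m/S_sy = 166.44/402 + 609.25/504 = 0.41402 + 1.20882 = 1.6228
n_f = 1/1.6228 = 0.6162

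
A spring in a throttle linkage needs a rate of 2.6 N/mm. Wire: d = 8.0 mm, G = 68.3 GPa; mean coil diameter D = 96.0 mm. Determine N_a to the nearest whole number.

15

N_a = Gd⁴/(8D³k) = (68.3×10³ × 8.0⁴)/(8 × 96.0³ × 2.6)
    = 2.79757e+08 / 1.84025e+07 = 15.2 → 15 coils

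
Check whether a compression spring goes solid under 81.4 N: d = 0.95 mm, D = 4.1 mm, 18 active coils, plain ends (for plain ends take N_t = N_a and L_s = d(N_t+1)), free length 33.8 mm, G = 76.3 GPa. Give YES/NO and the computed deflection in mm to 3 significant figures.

k = Gd⁴/(8D³N_a) = (76.3×10³)(0.95⁴)/(8·4.1³·18) = 6.2619 N/mm
N_t = 18; L_s = 0.95·19 = 18.05 mm; δ_solid = L₀ − L_s = 33.8 − 18.05 = 15.75 mm
δ = F/k = 81.4/6.2619 = 12.999 mm
δ < δ_solid → spring does not go solid

NO, δ = 13.0 mm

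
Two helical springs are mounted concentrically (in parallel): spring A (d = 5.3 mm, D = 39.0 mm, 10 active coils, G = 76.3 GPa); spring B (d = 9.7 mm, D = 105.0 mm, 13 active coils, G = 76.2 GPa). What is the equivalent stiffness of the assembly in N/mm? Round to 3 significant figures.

k_A = Gd⁴/(8D³N_a) = (76.3×10³)(5.3⁴)/(8·39.0³·10) = 12.687 N/mm
k_B = Gd⁴/(8D³N_a) = (76.2×10³)(9.7⁴)/(8·105.0³·13) = 5.6033 N/mm
Parallel: k_eq = 12.687 + 5.6033 = 18.29 N/mm

18.3 N/mm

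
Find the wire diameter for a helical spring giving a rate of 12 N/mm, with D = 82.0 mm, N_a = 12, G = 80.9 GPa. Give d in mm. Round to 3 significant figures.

9.41 mm

d = (8D³N_a·k / G)^(1/4) = (8·82.0³·12·12 / (80.9×10³))^0.25
  = (7851.4)^0.25 = 9.4132 mm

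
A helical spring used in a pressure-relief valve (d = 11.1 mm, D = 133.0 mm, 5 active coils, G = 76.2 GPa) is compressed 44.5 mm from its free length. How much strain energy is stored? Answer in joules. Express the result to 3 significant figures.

k = Gd⁴/(8D³N_a) = (76.2×10³)(11.1⁴)/(8·133.0³·5) = 12.292 N/mm
U = ½kδ² = 0.5 × 12.292 × 44.5² = 12171 N·mm = 12.171 J

12.2 J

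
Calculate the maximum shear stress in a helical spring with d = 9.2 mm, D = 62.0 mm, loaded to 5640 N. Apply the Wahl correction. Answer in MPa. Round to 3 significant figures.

1400 MPa

Spring index C = D/d = 62.0/9.2 = 6.7391
K_W = (4C−1)/(4C−4) + 0.615/C = 25.957/22.957 + 0.0913 = 1.2219
τ₀ = 8FD/(πd³) = 8·5640·62.0/(π·9.2³) = 2.79744e+06/2446.3 = 1143.5 MPa
τ_max = K·τ₀ = 1.2219 × 1143.5 = 1397.3 MPa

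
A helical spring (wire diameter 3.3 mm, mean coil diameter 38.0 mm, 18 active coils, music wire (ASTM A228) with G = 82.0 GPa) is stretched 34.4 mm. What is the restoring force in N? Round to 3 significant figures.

42.3 N

k = Gd⁴/(8D³N_a) = (82.0×10³)(3.3⁴)/(8·38.0³·18) = 1.2307 N/mm
F = k·δ = 1.2307 × 34.4 = 42.336 N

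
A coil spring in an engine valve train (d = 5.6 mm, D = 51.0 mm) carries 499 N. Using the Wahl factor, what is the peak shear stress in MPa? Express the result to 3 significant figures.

Spring index C = D/d = 51.0/5.6 = 9.1071
K_W = (4C−1)/(4C−4) + 0.615/C = 35.429/32.429 + 0.0675 = 1.1600
τ₀ = 8FD/(πd³) = 8·499·51.0/(π·5.6³) = 203592/551.71 = 369.02 MPa
τ_max = K·τ₀ = 1.1600 × 369.02 = 428.08 MPa

428 MPa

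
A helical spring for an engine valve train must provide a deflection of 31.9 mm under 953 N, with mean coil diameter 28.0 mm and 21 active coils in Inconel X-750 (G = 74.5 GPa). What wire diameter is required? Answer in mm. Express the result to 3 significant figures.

Required rate k = F/δ = 953/31.9 = 29.875 N/mm
d = (8D³N_a·k / G)^(1/4) = (8·28.0³·21·29.875 / (74.5×10³))^0.25
  = (1478.9)^0.25 = 6.2013 mm

6.20 mm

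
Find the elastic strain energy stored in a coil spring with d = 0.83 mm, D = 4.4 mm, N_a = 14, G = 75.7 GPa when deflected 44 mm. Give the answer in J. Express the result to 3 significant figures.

k = Gd⁴/(8D³N_a) = (75.7×10³)(0.83⁴)/(8·4.4³·14) = 3.7656 N/mm
U = ½kδ² = 0.5 × 3.7656 × 44² = 3645.1 N·mm = 3.6451 J

3.65 J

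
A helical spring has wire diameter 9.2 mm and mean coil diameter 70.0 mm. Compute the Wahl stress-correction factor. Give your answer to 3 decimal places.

1.194

C = D/d = 70.0/9.2 = 7.6087
K_W = (4C−1)/(4C−4) + 0.615/C = 29.435/26.435 + 0.0808 = 1.1943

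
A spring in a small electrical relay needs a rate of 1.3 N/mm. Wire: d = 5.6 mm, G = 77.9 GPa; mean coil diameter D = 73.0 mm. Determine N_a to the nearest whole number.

19

N_a = Gd⁴/(8D³k) = (77.9×10³ × 5.6⁴)/(8 × 73.0³ × 1.3)
    = 7.66107e+07 / 4.04578e+06 = 18.94 → 19 coils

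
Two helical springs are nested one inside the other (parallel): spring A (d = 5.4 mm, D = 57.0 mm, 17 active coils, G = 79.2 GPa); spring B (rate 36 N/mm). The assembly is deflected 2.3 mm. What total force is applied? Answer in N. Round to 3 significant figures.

k_A = Gd⁴/(8D³N_a) = (79.2×10³)(5.4⁴)/(8·57.0³·17) = 2.6738 N/mm
Parallel: k_eq = 2.6738 + 36 = 38.674 N/mm
F = k_eq·δ = 38.674·2.3 = 88.95 N

88.9 N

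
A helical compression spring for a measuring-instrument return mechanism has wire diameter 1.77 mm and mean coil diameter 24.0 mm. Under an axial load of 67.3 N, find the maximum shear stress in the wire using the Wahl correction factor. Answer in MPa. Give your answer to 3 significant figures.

Spring index C = D/d = 24.0/1.77 = 13.5593
K_W = (4C−1)/(4C−4) + 0.615/C = 53.237/50.237 + 0.0454 = 1.1051
τ₀ = 8FD/(πd³) = 8·67.3·24.0/(π·1.77³) = 12921.6/17.421 = 741.73 MPa
τ_max = K·τ₀ = 1.1051 × 741.73 = 819.67 MPa

820 MPa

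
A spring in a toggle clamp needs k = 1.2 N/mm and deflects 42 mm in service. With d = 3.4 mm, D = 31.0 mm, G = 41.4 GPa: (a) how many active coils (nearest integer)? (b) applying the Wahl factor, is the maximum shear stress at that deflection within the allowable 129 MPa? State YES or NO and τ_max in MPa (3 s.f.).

(a) 19 coils; (b) YES, τ_max = 120 MPa

N_a = Gd⁴/(8D³k) = (41.4×10³)(3.4⁴)/(8·31.0³·1.2) = 19.34 → N_a = 19
Actual rate k = Gd⁴/(8D³·19) = 1.2218 N/mm
Working load F = kδ = 1.2218·42 = 51.314 N
C = 31.0/3.4 = 9.1176; K_W = (4C−1)/(4C−4)+0.615/C = 1.1598
τ_max = K_W·8FD/(πd³) = 1.1598·103.06 = 119.54 MPa
τ_max ≤ 129 MPa → acceptable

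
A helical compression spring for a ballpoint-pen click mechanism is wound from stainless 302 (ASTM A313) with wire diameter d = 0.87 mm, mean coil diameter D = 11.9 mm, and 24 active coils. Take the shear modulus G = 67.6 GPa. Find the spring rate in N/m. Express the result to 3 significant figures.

120 N/m

k = Gd⁴/(8D³N_a) = (67.6×10³ × 0.87⁴) / (8 × 11.9³ × 24)
  = 38727.9 / 323551 = 0.1197 N/mm = 119.7 N/m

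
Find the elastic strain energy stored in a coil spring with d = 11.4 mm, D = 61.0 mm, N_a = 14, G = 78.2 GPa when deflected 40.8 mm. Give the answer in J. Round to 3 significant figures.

43.2 J

k = Gd⁴/(8D³N_a) = (78.2×10³)(11.4⁴)/(8·61.0³·14) = 51.954 N/mm
U = ½kδ² = 0.5 × 51.954 × 40.8² = 43242 N·mm = 43.242 J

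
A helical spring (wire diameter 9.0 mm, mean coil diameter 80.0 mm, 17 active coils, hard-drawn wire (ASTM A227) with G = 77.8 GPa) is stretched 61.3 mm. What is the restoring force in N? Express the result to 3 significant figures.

k = Gd⁴/(8D³N_a) = (77.8×10³)(9.0⁴)/(8·80.0³·17) = 7.3306 N/mm
F = k·δ = 7.3306 × 61.3 = 449.37 N

449 N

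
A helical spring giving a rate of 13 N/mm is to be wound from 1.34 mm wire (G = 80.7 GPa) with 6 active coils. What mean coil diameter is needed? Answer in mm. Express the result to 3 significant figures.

7.47 mm

D = (Gd⁴/(8N_a·k))^(1/3) = (80.7×10³·1.34⁴/(8·6·13))^(1/3)
  = (416.973)^(1/3) = 7.4708 mm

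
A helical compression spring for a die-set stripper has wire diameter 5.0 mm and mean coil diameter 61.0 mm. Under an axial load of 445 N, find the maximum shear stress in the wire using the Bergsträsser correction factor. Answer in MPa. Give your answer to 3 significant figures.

Spring index C = D/d = 61.0/5.0 = 12.2000
K_B = (4C+2)/(4C−3) = 50.800/45.800 = 1.1092
τ₀ = 8FD/(πd³) = 8·445·61.0/(π·5.0³) = 217160/392.7 = 552.99 MPa
τ_max = K·τ₀ = 1.1092 × 552.99 = 613.36 MPa

613 MPa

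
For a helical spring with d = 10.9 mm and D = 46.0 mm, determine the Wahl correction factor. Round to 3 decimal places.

1.379

C = D/d = 46.0/10.9 = 4.2202
K_W = (4C−1)/(4C−4) + 0.615/C = 15.881/12.881 + 0.1457 = 1.3786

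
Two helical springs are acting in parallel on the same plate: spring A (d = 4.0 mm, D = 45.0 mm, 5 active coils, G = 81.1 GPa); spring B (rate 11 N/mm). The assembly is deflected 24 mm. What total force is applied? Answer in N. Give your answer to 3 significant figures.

401 N

k_A = Gd⁴/(8D³N_a) = (81.1×10³)(4.0⁴)/(8·45.0³·5) = 5.6959 N/mm
Parallel: k_eq = 5.6959 + 11 = 16.696 N/mm
F = k_eq·δ = 16.696·24 = 400.7 N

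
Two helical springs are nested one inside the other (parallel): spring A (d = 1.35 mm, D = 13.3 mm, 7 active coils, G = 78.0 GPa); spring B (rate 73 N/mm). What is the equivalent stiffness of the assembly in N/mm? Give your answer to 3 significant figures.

75.0 N/mm

k_A = Gd⁴/(8D³N_a) = (78.0×10³)(1.35⁴)/(8·13.3³·7) = 1.9665 N/mm
Parallel: k_eq = 1.9665 + 73 = 74.966 N/mm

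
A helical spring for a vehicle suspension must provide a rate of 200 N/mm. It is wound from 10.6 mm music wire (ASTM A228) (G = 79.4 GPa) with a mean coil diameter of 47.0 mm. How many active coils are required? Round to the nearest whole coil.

N_a = Gd⁴/(8D³k) = (79.4×10³ × 10.6⁴)/(8 × 47.0³ × 200)
    = 1.00241e+09 / 1.66117e+08 = 6.034 → 6 coils

6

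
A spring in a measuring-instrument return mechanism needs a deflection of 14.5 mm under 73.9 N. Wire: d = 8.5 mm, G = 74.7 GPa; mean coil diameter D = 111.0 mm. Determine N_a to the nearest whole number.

Required rate k = F/δ = 73.9/14.5 = 5.0966 N/mm
N_a = Gd⁴/(8D³k) = (74.7×10³ × 8.5⁴)/(8 × 111.0³ × 5.0966)
    = 3.89939e+08 / 5.57616e+07 = 6.993 → 7 coils

7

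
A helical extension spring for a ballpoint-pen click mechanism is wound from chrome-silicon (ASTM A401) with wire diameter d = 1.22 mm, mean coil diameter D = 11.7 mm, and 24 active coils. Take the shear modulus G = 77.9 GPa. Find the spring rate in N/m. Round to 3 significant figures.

k = Gd⁴/(8D³N_a) = (77.9×10³ × 1.22⁴) / (8 × 11.7³ × 24)
  = 172575 / 307510 = 0.5612 N/mm = 561.2 N/m

561 N/m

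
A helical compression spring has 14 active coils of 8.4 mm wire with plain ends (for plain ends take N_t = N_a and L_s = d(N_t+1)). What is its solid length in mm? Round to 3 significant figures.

126 mm

plain ends: N_t = N_a = 14
L_s = d·(N_t+1) = 8.4 × 15 = 126 mm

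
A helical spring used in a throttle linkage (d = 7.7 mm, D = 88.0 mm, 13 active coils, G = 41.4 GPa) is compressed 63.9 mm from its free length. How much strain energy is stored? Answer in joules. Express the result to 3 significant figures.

k = Gd⁴/(8D³N_a) = (41.4×10³)(7.7⁴)/(8·88.0³·13) = 2.0534 N/mm
U = ½kδ² = 0.5 × 2.0534 × 63.9² = 4192.3 N·mm = 4.1923 J

4.19 J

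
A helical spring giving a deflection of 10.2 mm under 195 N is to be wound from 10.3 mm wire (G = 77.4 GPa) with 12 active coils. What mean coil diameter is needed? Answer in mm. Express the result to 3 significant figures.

Required rate k = F/δ = 195/10.2 = 19.118 N/mm
D = (Gd⁴/(8N_a·k))^(1/3) = (77.4×10³·10.3⁴/(8·12·19.118))^(1/3)
  = (474662)^(1/3) = 78.0060 mm

78.0 mm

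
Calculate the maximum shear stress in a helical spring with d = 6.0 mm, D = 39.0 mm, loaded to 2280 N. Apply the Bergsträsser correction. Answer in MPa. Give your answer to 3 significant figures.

Spring index C = D/d = 39.0/6.0 = 6.5000
K_B = (4C+2)/(4C−3) = 28.000/23.000 = 1.2174
τ₀ = 8FD/(πd³) = 8·2280·39.0/(π·6.0³) = 711360/678.58 = 1048.3 MPa
τ_max = K·τ₀ = 1.2174 × 1048.3 = 1276.2 MPa

1280 MPa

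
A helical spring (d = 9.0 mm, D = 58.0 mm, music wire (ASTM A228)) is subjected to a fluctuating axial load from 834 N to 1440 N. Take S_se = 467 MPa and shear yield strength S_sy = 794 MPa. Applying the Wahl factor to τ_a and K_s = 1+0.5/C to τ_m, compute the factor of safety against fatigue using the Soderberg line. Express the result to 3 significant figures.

2.11

C = D/d = 58.0/9.0 = 6.4444; K_W = (4C−1)/(4C−4)+0.615/C = 1.2332; K_s = 1+0.5/C = 1.0776
F_a = (F_max−F_min)/2 = 303 N; F_m = (F_max+F_min)/2 = 1137 N
τ_a = K_W·8F_aD/(πd³) = 1.2332 × 61.388 = 75.703 MPa
τ_m = K_s·8F_mD/(πd³) = 1.0776 × 230.36 = 248.23 MPa
Soderberg: 1/n_f = τ_a/S_se + τ_m/S_sy = 75.703/467 + 248.23/794 = 0.16210 + 0.31263 = 0.47474
n_f = 1/0.47474 = 2.106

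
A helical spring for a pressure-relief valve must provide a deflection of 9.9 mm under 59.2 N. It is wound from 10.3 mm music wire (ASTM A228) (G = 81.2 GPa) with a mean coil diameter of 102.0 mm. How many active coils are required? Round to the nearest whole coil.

Required rate k = F/δ = 59.2/9.9 = 5.9798 N/mm
N_a = Gd⁴/(8D³k) = (81.2×10³ × 10.3⁴)/(8 × 102.0³ × 5.9798)
    = 9.13913e+08 / 5.07665e+07 = 18 → 18 coils

18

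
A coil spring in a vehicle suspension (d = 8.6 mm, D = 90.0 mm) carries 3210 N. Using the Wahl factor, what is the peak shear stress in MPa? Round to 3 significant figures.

1320 MPa

Spring index C = D/d = 90.0/8.6 = 10.4651
K_W = (4C−1)/(4C−4) + 0.615/C = 40.860/37.860 + 0.0588 = 1.1380
τ₀ = 8FD/(πd³) = 8·3210·90.0/(π·8.6³) = 2.3112e+06/1998.2 = 1156.6 MPa
τ_max = K·τ₀ = 1.1380 × 1156.6 = 1316.2 MPa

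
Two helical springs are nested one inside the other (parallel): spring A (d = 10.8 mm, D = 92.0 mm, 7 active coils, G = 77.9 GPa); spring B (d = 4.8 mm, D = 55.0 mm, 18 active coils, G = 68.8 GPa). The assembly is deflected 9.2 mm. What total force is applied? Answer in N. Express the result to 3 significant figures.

238 N

k_A = Gd⁴/(8D³N_a) = (77.9×10³)(10.8⁴)/(8·92.0³·7) = 24.304 N/mm
k_B = Gd⁴/(8D³N_a) = (68.8×10³)(4.8⁴)/(8·55.0³·18) = 1.5244 N/mm
Parallel: k_eq = 24.304 + 1.5244 = 25.829 N/mm
F = k_eq·δ = 25.829·9.2 = 237.62 N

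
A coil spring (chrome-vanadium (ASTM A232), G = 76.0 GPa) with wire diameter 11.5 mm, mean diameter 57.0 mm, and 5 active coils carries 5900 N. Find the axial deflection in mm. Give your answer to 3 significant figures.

32.9 mm

k = Gd⁴/(8D³N_a) = (76.0×10³)(11.5⁴)/(8·57.0³·5) = 179.44 N/mm
δ = F/k = 5900 / 179.44 = 32.88 mm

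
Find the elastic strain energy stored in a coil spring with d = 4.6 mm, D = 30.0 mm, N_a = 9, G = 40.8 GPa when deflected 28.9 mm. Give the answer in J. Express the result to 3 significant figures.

3.92 J

k = Gd⁴/(8D³N_a) = (40.8×10³)(4.6⁴)/(8·30.0³·9) = 9.3971 N/mm
U = ½kδ² = 0.5 × 9.3971 × 28.9² = 3924.3 N·mm = 3.9243 J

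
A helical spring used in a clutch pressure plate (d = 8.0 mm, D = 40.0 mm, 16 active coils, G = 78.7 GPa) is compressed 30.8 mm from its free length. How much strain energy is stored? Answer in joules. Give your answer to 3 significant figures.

k = Gd⁴/(8D³N_a) = (78.7×10³)(8.0⁴)/(8·40.0³·16) = 39.35 N/mm
U = ½kδ² = 0.5 × 39.35 × 30.8² = 18664 N·mm = 18.664 J

18.7 J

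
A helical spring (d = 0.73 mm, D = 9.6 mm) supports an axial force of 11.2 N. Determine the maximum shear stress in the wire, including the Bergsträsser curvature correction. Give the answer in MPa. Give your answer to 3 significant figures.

Spring index C = D/d = 9.6/0.73 = 13.1507
K_B = (4C+2)/(4C−3) = 54.603/49.603 = 1.1008
τ₀ = 8FD/(πd³) = 8·11.2·9.6/(π·0.73³) = 860.16/1.2221 = 703.82 MPa
τ_max = K·τ₀ = 1.1008 × 703.82 = 774.76 MPa

775 MPa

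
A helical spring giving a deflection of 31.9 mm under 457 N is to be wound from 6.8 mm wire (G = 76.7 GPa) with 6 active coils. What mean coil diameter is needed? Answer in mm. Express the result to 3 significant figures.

Required rate k = F/δ = 457/31.9 = 14.326 N/mm
D = (Gd⁴/(8N_a·k))^(1/3) = (76.7×10³·6.8⁴/(8·6·14.326))^(1/3)
  = (238487)^(1/3) = 62.0138 mm

62.0 mm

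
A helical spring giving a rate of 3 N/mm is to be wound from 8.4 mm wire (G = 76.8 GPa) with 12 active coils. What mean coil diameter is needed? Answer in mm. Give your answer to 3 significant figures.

110 mm

D = (Gd⁴/(8N_a·k))^(1/3) = (76.8×10³·8.4⁴/(8·12·3))^(1/3)
  = (1.32766e+06)^(1/3) = 109.9078 mm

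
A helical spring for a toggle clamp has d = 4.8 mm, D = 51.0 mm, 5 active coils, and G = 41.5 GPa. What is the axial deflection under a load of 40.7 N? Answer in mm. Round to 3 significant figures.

9.80 mm

k = Gd⁴/(8D³N_a) = (41.5×10³)(4.8⁴)/(8·51.0³·5) = 4.1519 N/mm
δ = F/k = 40.7 / 4.1519 = 9.8028 mm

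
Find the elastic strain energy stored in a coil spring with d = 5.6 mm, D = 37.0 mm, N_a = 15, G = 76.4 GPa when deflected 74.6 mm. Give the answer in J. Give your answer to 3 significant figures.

k = Gd⁴/(8D³N_a) = (76.4×10³)(5.6⁴)/(8·37.0³·15) = 12.361 N/mm
U = ½kδ² = 0.5 × 12.361 × 74.6² = 34396 N·mm = 34.396 J

34.4 J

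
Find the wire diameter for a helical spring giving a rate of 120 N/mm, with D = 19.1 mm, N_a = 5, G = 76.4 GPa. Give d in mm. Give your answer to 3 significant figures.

4.57 mm

d = (8D³N_a·k / G)^(1/4) = (8·19.1³·5·120 / (76.4×10³))^0.25
  = (437.77)^0.25 = 4.5742 mm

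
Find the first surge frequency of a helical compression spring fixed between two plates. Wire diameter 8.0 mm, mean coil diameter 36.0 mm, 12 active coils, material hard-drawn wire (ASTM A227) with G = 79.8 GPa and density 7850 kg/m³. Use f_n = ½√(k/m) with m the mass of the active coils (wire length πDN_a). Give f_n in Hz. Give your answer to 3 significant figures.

185 Hz

k = Gd⁴/(8D³N_a) = (79.8×10³)(8.0⁴)/(8·36.0³·12) = 72.977 N/mm = 72977 N/m
Wire length L = πDN_a = π·36.0·12 = 1357.2 mm
m = ρ·(πd²/4)·L = 7850 × 50.265×10⁻⁶ m² × 1.3572 m = 0.53552 kg
f_n = ½√(k/m) = 0.5·√(72977/0.53552) = 0.5·√(1.3627e+05) = 184.58 Hz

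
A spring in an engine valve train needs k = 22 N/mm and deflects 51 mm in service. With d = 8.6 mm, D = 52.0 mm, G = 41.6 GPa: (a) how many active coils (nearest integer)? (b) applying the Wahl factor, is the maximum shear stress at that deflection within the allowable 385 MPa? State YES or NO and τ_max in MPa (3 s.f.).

(a) 9 coils; (b) YES, τ_max = 298 MPa

N_a = Gd⁴/(8D³k) = (41.6×10³)(8.6⁴)/(8·52.0³·22) = 9.195 → N_a = 9
Actual rate k = Gd⁴/(8D³·9) = 22.477 N/mm
Working load F = kδ = 22.477·51 = 1146.3 N
C = 52.0/8.6 = 6.0465; K_W = (4C−1)/(4C−4)+0.615/C = 1.2503
τ_max = K_W·8FD/(πd³) = 1.2503·238.65 = 298.39 MPa
τ_max ≤ 385 MPa → acceptable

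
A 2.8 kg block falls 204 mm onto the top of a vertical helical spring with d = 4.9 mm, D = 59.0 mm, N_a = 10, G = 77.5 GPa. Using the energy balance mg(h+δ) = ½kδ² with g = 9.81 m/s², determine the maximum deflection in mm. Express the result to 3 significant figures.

k = Gd⁴/(8D³N_a) = (77.5×10³)(4.9⁴)/(8·59.0³·10) = 2.7192 N/mm
W = mg = 2.8 × 9.81 = 27.468 N
½kδ² − Wδ − Wh = 0 → δ = (W + √(W² + 2kWh))/k
δ = (27.468 + √(754.49 + 30473.8))/2.7192 = (27.468 + 176.72)/2.7192 = 75.09 mm

75.1 mm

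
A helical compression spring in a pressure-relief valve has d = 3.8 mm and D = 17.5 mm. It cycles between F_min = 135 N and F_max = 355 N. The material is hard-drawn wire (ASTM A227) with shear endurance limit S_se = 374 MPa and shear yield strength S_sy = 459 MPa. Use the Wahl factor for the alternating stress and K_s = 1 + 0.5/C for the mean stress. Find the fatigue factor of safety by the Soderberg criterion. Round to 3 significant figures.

C = D/d = 17.5/3.8 = 4.6053; K_W = (4C−1)/(4C−4)+0.615/C = 1.3416; K_s = 1+0.5/C = 1.1086
F_a = (F_max−F_min)/2 = 110 N; F_m = (F_max+F_min)/2 = 245 N
τ_a = K_W·8F_aD/(πd³) = 1.3416 × 89.335 = 119.85 MPa
τ_m = K_s·8F_mD/(πd³) = 1.1086 × 198.97 = 220.58 MPa
Soderberg: 1/n_f = τ_a/S_se + τ_m/S_sy = 119.85/374 + 220.58/459 = 0.32045 + 0.48056 = 0.80101
n_f = 1/0.80101 = 1.248

1.25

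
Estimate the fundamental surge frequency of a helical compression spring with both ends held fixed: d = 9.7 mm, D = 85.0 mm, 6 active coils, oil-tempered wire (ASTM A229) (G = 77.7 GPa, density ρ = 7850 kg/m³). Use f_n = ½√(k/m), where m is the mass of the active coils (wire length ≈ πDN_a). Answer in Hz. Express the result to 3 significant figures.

79.2 Hz

k = Gd⁴/(8D³N_a) = (77.7×10³)(9.7⁴)/(8·85.0³·6) = 23.335 N/mm = 23335 N/m
Wire length L = πDN_a = π·85.0·6 = 1602.2 mm
m = ρ·(πd²/4)·L = 7850 × 73.898×10⁻⁶ m² × 1.6022 m = 0.92944 kg
f_n = ½√(k/m) = 0.5·√(23335/0.92944) = 0.5·√(25107) = 79.225 Hz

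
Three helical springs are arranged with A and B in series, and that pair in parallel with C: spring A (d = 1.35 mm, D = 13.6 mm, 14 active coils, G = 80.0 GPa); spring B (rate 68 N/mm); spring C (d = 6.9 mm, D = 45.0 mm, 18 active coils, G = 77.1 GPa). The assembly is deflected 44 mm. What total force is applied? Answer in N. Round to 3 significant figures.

627 N

k_A = Gd⁴/(8D³N_a) = (80.0×10³)(1.35⁴)/(8·13.6³·14) = 0.94317 N/mm
k_C = Gd⁴/(8D³N_a) = (77.1×10³)(6.9⁴)/(8·45.0³·18) = 13.318 N/mm
Springs A,B series: k_AB = 1/(1/0.94317+1/68) = 0.93027 N/mm; parallel with C: k_eq = 0.93027+13.318 = 14.249 N/mm
F = k_eq·δ = 14.249·44 = 626.94 N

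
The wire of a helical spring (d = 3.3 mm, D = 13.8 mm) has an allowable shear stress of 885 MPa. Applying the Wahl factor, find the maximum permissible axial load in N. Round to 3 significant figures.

655 N

C = D/d = 13.8/3.3 = 4.1818
K_W = (4C−1)/(4C−4) + 0.615/C = 15.727/12.727 + 0.1471 = 1.3828
τ_max = K·8FD/(πd³) → F_max = τ_allow·πd³/(8DK)
F_max = 885·π·3.3³/(8·13.8·1.3828) = 99916/152.66 = 654.5 N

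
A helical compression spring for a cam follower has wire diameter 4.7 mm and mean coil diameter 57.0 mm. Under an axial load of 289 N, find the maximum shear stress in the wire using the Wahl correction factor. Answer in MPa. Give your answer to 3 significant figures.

452 MPa

Spring index C = D/d = 57.0/4.7 = 12.1277
K_W = (4C−1)/(4C−4) + 0.615/C = 47.511/44.511 + 0.0507 = 1.1181
τ₀ = 8FD/(πd³) = 8·289·57.0/(π·4.7³) = 131784/326.17 = 404.04 MPa
τ_max = K·τ₀ = 1.1181 × 404.04 = 451.76 MPa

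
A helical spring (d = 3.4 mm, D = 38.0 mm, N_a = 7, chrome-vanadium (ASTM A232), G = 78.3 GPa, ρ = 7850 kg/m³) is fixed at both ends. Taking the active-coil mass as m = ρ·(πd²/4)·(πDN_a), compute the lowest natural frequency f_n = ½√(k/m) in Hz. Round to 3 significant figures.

k = Gd⁴/(8D³N_a) = (78.3×10³)(3.4⁴)/(8·38.0³·7) = 3.4052 N/mm = 3405.2 N/m
Wire length L = πDN_a = π·38.0·7 = 835.66 mm
m = ρ·(πd²/4)·L = 7850 × 9.0792×10⁻⁶ m² × 0.83566 m = 0.059559 kg
f_n = ½√(k/m) = 0.5·√(3405.2/0.059559) = 0.5·√(57173) = 119.55 Hz

120 Hz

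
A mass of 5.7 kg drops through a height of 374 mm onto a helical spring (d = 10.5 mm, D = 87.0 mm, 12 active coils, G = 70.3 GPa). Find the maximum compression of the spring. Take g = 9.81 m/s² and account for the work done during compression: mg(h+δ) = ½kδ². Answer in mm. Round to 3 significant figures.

59.9 mm

k = Gd⁴/(8D³N_a) = (70.3×10³)(10.5⁴)/(8·87.0³·12) = 13.517 N/mm
W = mg = 5.7 × 9.81 = 55.917 N
½kδ² − Wδ − Wh = 0 → δ = (W + √(W² + 2kWh))/k
δ = (55.917 + √(3126.7 + 565365))/13.517 = (55.917 + 753.98)/13.517 = 59.917 mm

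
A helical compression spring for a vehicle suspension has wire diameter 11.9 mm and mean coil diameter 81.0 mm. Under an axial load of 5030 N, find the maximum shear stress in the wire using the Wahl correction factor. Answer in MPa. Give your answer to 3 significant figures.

Spring index C = D/d = 81.0/11.9 = 6.8067
K_W = (4C−1)/(4C−4) + 0.615/C = 26.227/23.227 + 0.0904 = 1.2195
τ₀ = 8FD/(πd³) = 8·5030·81.0/(π·11.9³) = 3.25944e+06/5294.1 = 615.68 MPa
τ_max = K·τ₀ = 1.2195 × 615.68 = 750.82 MPa

751 MPa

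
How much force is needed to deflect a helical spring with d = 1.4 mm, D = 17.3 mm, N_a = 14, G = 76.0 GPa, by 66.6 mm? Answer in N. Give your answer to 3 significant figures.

k = Gd⁴/(8D³N_a) = (76.0×10³)(1.4⁴)/(8·17.3³·14) = 0.50347 N/mm
F = k·δ = 0.50347 × 66.6 = 33.531 N

33.5 N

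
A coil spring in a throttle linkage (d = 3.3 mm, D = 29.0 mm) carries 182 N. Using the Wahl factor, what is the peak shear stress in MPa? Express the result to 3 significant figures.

436 MPa

Spring index C = D/d = 29.0/3.3 = 8.7879
K_W = (4C−1)/(4C−4) + 0.615/C = 34.152/31.152 + 0.0700 = 1.1663
τ₀ = 8FD/(πd³) = 8·182·29.0/(π·3.3³) = 42224/112.9 = 374 MPa
τ_max = K·τ₀ = 1.1663 × 374 = 436.19 MPa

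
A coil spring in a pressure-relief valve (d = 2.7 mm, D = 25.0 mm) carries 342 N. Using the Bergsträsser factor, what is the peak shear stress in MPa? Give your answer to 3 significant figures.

Spring index C = D/d = 25.0/2.7 = 9.2593
K_B = (4C+2)/(4C−3) = 39.037/34.037 = 1.1469
τ₀ = 8FD/(πd³) = 8·342·25.0/(π·2.7³) = 68400/61.836 = 1106.2 MPa
τ_max = K·τ₀ = 1.1469 × 1106.2 = 1268.6 MPa

1270 MPa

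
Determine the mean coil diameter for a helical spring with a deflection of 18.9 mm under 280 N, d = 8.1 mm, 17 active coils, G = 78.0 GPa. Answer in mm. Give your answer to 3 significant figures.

Required rate k = F/δ = 280/18.9 = 14.815 N/mm
D = (Gd⁴/(8N_a·k))^(1/3) = (78.0×10³·8.1⁴/(8·17·14.815))^(1/3)
  = (166648)^(1/3) = 55.0300 mm

55.0 mm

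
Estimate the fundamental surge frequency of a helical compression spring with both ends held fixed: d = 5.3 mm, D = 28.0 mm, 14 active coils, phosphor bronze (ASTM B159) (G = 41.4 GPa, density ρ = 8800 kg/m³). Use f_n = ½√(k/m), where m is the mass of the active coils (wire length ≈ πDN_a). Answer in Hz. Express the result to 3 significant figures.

k = Gd⁴/(8D³N_a) = (41.4×10³)(5.3⁴)/(8·28.0³·14) = 13.287 N/mm = 13287 N/m
Wire length L = πDN_a = π·28.0·14 = 1231.5 mm
m = ρ·(πd²/4)·L = 8800 × 22.062×10⁻⁶ m² × 1.2315 m = 0.23909 kg
f_n = ½√(k/m) = 0.5·√(13287/0.23909) = 0.5·√(55571) = 117.87 Hz

118 Hz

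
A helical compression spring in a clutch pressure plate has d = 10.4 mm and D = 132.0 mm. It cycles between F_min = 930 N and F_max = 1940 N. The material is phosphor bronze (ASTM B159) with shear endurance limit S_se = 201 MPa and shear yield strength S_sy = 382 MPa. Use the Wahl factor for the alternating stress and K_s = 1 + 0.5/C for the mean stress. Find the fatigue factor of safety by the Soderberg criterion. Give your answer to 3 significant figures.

0.499

C = D/d = 132.0/10.4 = 12.6923; K_W = (4C−1)/(4C−4)+0.615/C = 1.1126; K_s = 1+0.5/C = 1.0394
F_a = (F_max−F_min)/2 = 505 N; F_m = (F_max+F_min)/2 = 1435 N
τ_a = K_W·8F_aD/(πd³) = 1.1126 × 150.91 = 167.9 MPa
τ_m = K_s·8F_mD/(πd³) = 1.0394 × 428.81 = 445.7 MPa
Soderberg: 1/n_f = τ_a/S_se + τ_m/S_sy = 167.9/201 + 445.7/382 = 0.83531 + 1.16676 = 2.0021
n_f = 1/2.0021 = 0.4995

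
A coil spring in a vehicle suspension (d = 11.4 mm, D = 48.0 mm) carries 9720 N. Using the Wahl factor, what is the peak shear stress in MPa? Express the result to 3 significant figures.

Spring index C = D/d = 48.0/11.4 = 4.2105
K_W = (4C−1)/(4C−4) + 0.615/C = 15.842/12.842 + 0.1461 = 1.3797
τ₀ = 8FD/(πd³) = 8·9720·48.0/(π·11.4³) = 3.73248e+06/4654.4 = 801.92 MPa
τ_max = K·τ₀ = 1.3797 × 801.92 = 1106.4 MPa

1110 MPa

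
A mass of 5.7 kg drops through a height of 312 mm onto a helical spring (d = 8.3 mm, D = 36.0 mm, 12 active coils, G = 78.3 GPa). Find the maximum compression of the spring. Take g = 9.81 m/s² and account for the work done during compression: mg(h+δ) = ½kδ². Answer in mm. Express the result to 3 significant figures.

k = Gd⁴/(8D³N_a) = (78.3×10³)(8.3⁴)/(8·36.0³·12) = 82.965 N/mm
W = mg = 5.7 × 9.81 = 55.917 N
½kδ² − Wδ − Wh = 0 → δ = (W + √(W² + 2kWh))/k
δ = (55.917 + √(3126.7 + 2.89484e+06))/82.965 = (55.917 + 1702.3)/82.965 = 21.193 mm

21.2 mm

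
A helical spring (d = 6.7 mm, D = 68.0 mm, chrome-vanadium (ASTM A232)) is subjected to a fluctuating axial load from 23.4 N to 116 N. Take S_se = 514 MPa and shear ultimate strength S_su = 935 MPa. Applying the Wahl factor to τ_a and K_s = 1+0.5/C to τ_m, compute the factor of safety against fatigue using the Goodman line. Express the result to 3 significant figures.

9.59

C = D/d = 68.0/6.7 = 10.1493; K_W = (4C−1)/(4C−4)+0.615/C = 1.1426; K_s = 1+0.5/C = 1.0493
F_a = (F_max−F_min)/2 = 46.3 N; F_m = (F_max+F_min)/2 = 69.7 N
τ_a = K_W·8F_aD/(πd³) = 1.1426 × 26.657 = 30.457 MPa
τ_m = K_s·8F_mD/(πd³) = 1.0493 × 40.129 = 42.106 MPa
Goodman: 1/n_f = τ_a/S_se + τ_m/S_su = 30.457/514 + 42.106/935 = 0.05926 + 0.04503 = 0.10429
n_f = 1/0.10429 = 9.589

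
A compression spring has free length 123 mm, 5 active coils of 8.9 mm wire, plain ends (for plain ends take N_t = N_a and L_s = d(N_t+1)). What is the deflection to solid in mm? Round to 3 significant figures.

N_t = 5; L_s = 8.9·6 = 53.4 mm
δ_solid = L₀ − L_s = 123 − 53.4 = 69.6 mm

69.6 mm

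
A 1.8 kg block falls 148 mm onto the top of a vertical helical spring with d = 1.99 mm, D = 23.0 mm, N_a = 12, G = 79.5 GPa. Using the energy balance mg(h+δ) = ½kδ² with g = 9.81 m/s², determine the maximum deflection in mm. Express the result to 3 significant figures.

k = Gd⁴/(8D³N_a) = (79.5×10³)(1.99⁴)/(8·23.0³·12) = 1.0674 N/mm
W = mg = 1.8 × 9.81 = 17.658 N
½kδ² − Wδ − Wh = 0 → δ = (W + √(W² + 2kWh))/k
δ = (17.658 + √(311.8 + 5579.02))/1.0674 = (17.658 + 76.752)/1.0674 = 88.449 mm

88.4 mm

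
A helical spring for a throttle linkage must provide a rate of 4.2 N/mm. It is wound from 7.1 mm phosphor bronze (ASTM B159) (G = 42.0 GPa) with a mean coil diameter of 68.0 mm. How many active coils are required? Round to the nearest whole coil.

10

N_a = Gd⁴/(8D³k) = (42.0×10³ × 7.1⁴)/(8 × 68.0³ × 4.2)
    = 1.06729e+08 / 1.05649e+07 = 10.1 → 10 coils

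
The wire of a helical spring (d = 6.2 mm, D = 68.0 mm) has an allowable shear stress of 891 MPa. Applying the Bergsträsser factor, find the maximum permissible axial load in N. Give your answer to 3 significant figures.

C = D/d = 68.0/6.2 = 10.9677
K_B = (4C+2)/(4C−3) = 45.871/40.871 = 1.1223
τ_max = K·8FD/(πd³) → F_max = τ_allow·πd³/(8DK)
F_max = 891·π·6.2³/(8·68.0·1.1223) = 6.6712e+05/610.55 = 1092.6 N

1090 N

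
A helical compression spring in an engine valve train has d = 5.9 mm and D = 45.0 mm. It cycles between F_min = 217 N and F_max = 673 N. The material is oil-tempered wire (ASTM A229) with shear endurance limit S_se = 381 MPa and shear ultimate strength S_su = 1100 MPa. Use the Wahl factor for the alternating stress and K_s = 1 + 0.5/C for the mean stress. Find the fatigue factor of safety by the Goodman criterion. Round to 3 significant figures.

1.56

C = D/d = 45.0/5.9 = 7.6271; K_W = (4C−1)/(4C−4)+0.615/C = 1.1938; K_s = 1+0.5/C = 1.0656
F_a = (F_max−F_min)/2 = 228 N; F_m = (F_max+F_min)/2 = 445 N
τ_a = K_W·8F_aD/(πd³) = 1.1938 × 127.21 = 151.87 MPa
τ_m = K_s·8F_mD/(πd³) = 1.0656 × 248.29 = 264.57 MPa
Goodman: 1/n_f = τ_a/S_se + τ_m/S_su = 151.87/381 + 264.57/1100 = 0.39860 + 0.24051 = 0.63912
n_f = 1/0.63912 = 1.565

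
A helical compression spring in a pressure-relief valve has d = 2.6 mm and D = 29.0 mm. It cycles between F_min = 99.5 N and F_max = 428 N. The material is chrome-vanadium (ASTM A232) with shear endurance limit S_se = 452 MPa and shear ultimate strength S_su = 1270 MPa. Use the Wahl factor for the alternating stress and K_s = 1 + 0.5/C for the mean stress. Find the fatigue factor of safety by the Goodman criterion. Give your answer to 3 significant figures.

0.379

C = D/d = 29.0/2.6 = 11.1538; K_W = (4C−1)/(4C−4)+0.615/C = 1.1290; K_s = 1+0.5/C = 1.0448
F_a = (F_max−F_min)/2 = 164.25 N; F_m = (F_max+F_min)/2 = 263.75 N
τ_a = K_W·8F_aD/(πd³) = 1.1290 × 690.12 = 779.14 MPa
τ_m = K_s·8F_mD/(πd³) = 1.0448 × 1108.2 = 1157.9 MPa
Goodman: 1/n_f = τ_a/S_se + τ_m/S_su = 779.14/452 + 1157.9/1270 = 1.72377 + 0.91170 = 2.6355
n_f = 1/2.6355 = 0.3794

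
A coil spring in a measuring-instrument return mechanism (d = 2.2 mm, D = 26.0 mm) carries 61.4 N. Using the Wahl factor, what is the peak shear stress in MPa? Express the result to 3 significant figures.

428 MPa

Spring index C = D/d = 26.0/2.2 = 11.8182
K_W = (4C−1)/(4C−4) + 0.615/C = 46.273/43.273 + 0.0520 = 1.1214
τ₀ = 8FD/(πd³) = 8·61.4·26.0/(π·2.2³) = 12771.2/33.452 = 381.78 MPa
τ_max = K·τ₀ = 1.1214 × 381.78 = 428.12 MPa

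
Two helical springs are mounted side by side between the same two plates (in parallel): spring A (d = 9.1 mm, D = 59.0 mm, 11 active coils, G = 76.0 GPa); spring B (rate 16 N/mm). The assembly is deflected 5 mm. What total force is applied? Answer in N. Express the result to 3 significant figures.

224 N

k_A = Gd⁴/(8D³N_a) = (76.0×10³)(9.1⁴)/(8·59.0³·11) = 28.836 N/mm
Parallel: k_eq = 28.836 + 16 = 44.836 N/mm
F = k_eq·δ = 44.836·5 = 224.18 N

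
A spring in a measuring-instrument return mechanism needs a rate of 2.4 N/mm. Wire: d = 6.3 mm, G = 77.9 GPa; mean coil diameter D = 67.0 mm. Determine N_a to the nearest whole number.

21

N_a = Gd⁴/(8D³k) = (77.9×10³ × 6.3⁴)/(8 × 67.0³ × 2.4)
    = 1.22716e+08 / 5.77465e+06 = 21.25 → 21 coils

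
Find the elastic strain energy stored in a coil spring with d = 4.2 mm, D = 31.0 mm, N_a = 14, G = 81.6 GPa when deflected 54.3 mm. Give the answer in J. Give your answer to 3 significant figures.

11.2 J

k = Gd⁴/(8D³N_a) = (81.6×10³)(4.2⁴)/(8·31.0³·14) = 7.61 N/mm
U = ½kδ² = 0.5 × 7.61 × 54.3² = 11219 N·mm = 11.219 J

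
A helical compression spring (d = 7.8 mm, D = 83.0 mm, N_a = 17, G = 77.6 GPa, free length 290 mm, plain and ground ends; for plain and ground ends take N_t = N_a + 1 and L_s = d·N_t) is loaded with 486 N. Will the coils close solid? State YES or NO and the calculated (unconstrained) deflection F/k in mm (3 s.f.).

NO, δ = 132 mm

k = Gd⁴/(8D³N_a) = (77.6×10³)(7.8⁴)/(8·83.0³·17) = 3.6937 N/mm
N_t = 18; L_s = 7.8·18 = 140.4 mm; δ_solid = L₀ − L_s = 290 − 140.4 = 149.6 mm
δ = F/k = 486/3.6937 = 131.57 mm
δ < δ_solid → spring does not go solid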